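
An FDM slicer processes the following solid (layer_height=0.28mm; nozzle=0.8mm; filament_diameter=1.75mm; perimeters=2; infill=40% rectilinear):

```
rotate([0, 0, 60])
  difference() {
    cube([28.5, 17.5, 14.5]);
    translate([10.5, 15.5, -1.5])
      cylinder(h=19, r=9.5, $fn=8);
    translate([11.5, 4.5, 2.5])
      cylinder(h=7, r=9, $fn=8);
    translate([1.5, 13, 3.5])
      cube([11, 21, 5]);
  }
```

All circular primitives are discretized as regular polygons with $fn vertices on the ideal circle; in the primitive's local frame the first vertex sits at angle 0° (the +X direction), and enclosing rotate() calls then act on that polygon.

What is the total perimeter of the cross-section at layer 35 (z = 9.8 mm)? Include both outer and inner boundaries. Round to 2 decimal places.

At z = 9.8 mm: the 28.5×17.5 cube contributes its full rectangle (perimeter 92.00 mm); the r=9.5 cylinder at (10.5, 15.5) gives a regular 8-gon of circumradius 9.5 (constant along its height) (perimeter = 2·8·9.500·sin(180°/8) = 58.17 mm); the cylinder at (11.5, 4.5) is absent (z outside [2.5, 9.5]); the cube at (1.5, 13) does not reach this height (z outside [3.5, 8.5]); Subtracting the remaining from the first: starting from the 28.5×17.5 cube, the r=9.5 cylinder at (10.5, 15.5) partially overlaps it — only the 163.98 mm² overlap (of its 255.27 mm²) is removed, clipping the outline — boundary = 108.07 mm; (rotated 60° about Z; rotation is an isometry so areas/perimeters/island counts are preserved). Overall, the cross-section is a single solid region. Total boundary length (outer) = 108.07 mm.

108.07 mm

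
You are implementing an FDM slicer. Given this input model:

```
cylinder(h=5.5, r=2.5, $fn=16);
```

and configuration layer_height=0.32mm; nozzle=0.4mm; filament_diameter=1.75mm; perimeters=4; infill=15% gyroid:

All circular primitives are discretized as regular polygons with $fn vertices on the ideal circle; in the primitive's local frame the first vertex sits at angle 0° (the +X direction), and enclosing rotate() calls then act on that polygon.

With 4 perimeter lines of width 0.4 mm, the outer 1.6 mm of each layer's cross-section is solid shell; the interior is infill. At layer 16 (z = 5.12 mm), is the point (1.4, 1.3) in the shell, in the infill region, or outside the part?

shell

At z = 5.12 mm: the r=2.5 cylinder contributes a regular 16-gon of circumradius 2.5. Overall, the cross-section is a single solid region. The nearest boundary edge runs (2.31, 0.96)→(1.77, 1.77); distance from the point to it = 0.57 mm. The point is inside the cross-section, 0.57 mm from the nearest boundary — within the 1.6 mm shell band (4 × 0.4).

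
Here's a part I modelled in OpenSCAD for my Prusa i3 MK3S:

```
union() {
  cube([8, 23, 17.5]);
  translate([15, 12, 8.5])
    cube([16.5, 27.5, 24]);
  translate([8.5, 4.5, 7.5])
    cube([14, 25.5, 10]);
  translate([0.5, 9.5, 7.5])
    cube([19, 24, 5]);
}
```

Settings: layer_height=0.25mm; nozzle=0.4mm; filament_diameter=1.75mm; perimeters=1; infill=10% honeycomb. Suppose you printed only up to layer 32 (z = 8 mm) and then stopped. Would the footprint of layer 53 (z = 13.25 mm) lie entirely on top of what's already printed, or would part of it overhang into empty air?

Compare the two slices. At z = 8: the cube (footprint 8×23) is included at this height (area 184.00 mm²); the cube at (15, 12) is absent (z outside [8.5, 32.5]); the cube at (8.5, 4.5) is present — its section is the full 14×25.5 rectangle (area 357.00 mm²); the cube at (0.5, 9.5) (footprint 19×24) is included at this height (area 456.00 mm²); Merging all regions: the regions partially overlap — summed areas 997.00 mm² minus the doubly-counted overlap 326.75 mm² gives 670.25 mm² — area = 670.25 mm². At z = 13.25: the 8×23 cube contributes its full rectangle (area 184.00 mm²); the cube at (15, 12) (footprint 16.5×27.5) is included at this height (area 453.75 mm²); the cube at (8.5, 4.5) is present — its section is the full 14×25.5 rectangle (area 357.00 mm²); the cube at (0.5, 9.5) is absent (z outside [7.5, 12.5]); Combining (union): the regions partially overlap — summed areas 994.75 mm² minus the doubly-counted overlap 135.00 mm² gives 859.75 mm² — area = 859.75 mm². Checking containment: at z = 13.25 the cross-section extends beyond the z = 8 cross-section by about 303.00 mm².

part overhangs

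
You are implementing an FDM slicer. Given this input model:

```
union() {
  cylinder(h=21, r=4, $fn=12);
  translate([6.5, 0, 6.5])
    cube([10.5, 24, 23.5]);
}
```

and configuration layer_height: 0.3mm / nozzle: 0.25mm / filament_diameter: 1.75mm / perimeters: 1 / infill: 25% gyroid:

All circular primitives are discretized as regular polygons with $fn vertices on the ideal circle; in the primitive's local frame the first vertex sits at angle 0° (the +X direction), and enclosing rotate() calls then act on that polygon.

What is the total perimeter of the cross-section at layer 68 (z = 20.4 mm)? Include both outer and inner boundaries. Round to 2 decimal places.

At z = 20.4 mm: the r=4 cylinder contributes a regular 12-gon of circumradius 4 (perimeter = 2·12·4.000·sin(180°/12) = 24.85 mm); the cube at (6.5, 0) is present — its section is the full 10.5×24 rectangle (perimeter 69.00 mm); Combining (union): the 2 present regions are separate (no shared area or edge), so areas and boundary lengths simply add and each stays a separate island — boundary = 93.85 mm. Overall, the cross-section has 2 separate islands. Total boundary length (outer) = 93.85 mm.

93.85 mm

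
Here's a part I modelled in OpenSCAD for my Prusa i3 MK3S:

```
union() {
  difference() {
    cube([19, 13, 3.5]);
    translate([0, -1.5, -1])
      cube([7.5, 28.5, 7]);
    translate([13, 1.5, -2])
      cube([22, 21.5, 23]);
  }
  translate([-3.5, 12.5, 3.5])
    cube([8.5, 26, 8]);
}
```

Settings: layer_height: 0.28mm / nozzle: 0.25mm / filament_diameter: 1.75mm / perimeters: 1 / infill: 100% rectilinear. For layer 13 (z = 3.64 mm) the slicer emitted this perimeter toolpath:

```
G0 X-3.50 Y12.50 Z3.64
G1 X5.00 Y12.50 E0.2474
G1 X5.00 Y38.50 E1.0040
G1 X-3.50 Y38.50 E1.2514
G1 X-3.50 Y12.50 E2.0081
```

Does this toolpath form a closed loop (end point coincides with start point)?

yes

Start point (G0): (-3.50, 12.50). End point (last G1): the path returns to the start — closed.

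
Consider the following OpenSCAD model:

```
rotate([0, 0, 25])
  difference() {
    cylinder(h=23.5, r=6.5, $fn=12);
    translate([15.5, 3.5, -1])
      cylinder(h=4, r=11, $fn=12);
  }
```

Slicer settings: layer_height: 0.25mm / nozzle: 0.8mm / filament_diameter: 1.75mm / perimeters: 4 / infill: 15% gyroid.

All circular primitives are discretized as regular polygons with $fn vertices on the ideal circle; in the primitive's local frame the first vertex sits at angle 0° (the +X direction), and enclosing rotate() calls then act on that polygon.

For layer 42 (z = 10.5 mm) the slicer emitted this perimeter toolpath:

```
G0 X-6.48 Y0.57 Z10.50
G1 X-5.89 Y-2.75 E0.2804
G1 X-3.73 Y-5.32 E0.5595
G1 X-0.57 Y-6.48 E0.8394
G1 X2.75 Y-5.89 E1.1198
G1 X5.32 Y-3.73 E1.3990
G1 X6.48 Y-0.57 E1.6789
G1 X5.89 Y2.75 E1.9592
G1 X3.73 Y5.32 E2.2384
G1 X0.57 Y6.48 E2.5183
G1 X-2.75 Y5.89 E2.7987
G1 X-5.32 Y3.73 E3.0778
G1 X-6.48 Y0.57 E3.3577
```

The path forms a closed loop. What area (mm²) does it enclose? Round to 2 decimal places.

126.79 mm²

Apply the shoelace formula to the sequence of (X, Y) vertices; enclosed area = 126.79 mm².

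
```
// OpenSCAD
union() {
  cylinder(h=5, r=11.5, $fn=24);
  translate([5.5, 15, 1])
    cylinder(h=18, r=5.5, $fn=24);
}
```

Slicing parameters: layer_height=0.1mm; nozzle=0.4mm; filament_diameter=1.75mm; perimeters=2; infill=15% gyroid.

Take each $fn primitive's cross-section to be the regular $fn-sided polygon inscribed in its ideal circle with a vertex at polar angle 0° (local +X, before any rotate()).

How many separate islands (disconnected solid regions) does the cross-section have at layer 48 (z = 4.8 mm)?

1

At z = 4.8 mm: the r=11.5 cylinder contributes a regular 24-gon of circumradius 11.5; the r=5.5 cylinder at (5.5, 15) gives a regular 24-gon of circumradius 5.5 (constant along its height); Merging all regions: the regions partially overlap (shared area 3.21 mm²), so overlapping operands fuse into one piece — 1 connected region. Overall, the cross-section is a single solid region. Island count = 1.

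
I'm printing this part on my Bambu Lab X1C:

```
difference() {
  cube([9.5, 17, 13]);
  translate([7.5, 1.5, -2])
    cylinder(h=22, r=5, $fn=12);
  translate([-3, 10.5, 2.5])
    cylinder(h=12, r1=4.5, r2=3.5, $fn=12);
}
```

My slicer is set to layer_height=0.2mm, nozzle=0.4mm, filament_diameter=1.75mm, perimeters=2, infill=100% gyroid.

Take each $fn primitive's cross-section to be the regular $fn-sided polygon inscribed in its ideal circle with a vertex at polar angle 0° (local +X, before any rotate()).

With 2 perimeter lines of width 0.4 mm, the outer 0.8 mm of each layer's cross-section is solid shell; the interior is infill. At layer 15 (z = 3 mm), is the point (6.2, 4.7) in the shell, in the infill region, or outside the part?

outside

At z = 3 mm: the 9.5×17 cube contributes its full rectangle; the cylinder at (7.5, 1.5): section is a regular 12-gon, circumradius r=5; the cone at (-3, 10.5): at t=0.042 of its height the radius interpolates to r₁+(r₂−r₁)t = 4.458, giving a regular 12-gon of that circumradius; Taking the first minus the rest: starting from the 9.5×17 cube, the r=5 cylinder at (7.5, 1.5) partially overlaps it — only the 38.41 mm² overlap (of its 75.00 mm²) is removed, clipping the outline; the cone at (-3, 10.5) partially overlaps it — only the 5.91 mm² overlap (of its 59.63 mm²) is removed, clipping the outline — 1 connected region. Overall, the cross-section is a single solid region. The nearest boundary edge runs (7.50, 6.50)→(5.00, 5.83); distance from the point to it = 1.40 mm. The point is not inside any of the regions above, so it lies outside the cross-section (1.40 mm from the nearest boundary).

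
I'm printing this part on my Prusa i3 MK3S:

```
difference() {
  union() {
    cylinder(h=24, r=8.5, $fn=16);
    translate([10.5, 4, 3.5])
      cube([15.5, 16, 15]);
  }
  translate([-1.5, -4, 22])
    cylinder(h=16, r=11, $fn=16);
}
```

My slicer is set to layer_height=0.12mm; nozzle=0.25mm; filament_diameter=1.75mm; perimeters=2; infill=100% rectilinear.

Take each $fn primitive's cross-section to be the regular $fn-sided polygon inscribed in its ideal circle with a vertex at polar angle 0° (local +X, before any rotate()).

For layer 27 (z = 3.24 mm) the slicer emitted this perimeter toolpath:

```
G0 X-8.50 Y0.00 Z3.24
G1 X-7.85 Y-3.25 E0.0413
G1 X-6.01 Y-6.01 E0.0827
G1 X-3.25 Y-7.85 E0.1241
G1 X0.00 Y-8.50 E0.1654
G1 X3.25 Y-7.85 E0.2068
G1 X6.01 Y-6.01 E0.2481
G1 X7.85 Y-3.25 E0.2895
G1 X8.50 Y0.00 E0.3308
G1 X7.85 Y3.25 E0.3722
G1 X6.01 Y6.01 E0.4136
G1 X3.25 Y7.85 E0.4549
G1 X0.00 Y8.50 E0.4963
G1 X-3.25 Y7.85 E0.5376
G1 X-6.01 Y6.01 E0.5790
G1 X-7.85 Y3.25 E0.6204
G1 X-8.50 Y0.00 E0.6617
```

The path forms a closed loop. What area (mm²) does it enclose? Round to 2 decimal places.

Apply the shoelace formula to the sequence of (X, Y) vertices; enclosed area = 221.08 mm².

221.08 mm²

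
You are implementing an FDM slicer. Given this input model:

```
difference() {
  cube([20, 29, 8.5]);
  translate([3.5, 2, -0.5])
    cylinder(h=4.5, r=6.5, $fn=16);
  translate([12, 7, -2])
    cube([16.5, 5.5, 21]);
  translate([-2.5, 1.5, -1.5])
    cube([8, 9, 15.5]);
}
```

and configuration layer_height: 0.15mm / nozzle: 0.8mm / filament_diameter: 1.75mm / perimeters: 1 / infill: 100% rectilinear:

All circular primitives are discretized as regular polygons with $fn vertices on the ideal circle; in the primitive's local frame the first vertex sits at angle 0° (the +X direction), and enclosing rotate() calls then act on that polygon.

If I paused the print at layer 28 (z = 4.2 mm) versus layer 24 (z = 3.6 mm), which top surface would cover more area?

layer 28 (z = 4.2 mm)

Layer 28 (z = 4.2): the cube (footprint 20×29) is included at this height (area 580.00 mm²); the cylinder at (3.5, 2) is not intersected at this z (z outside [-0.5, 4]); the 16.5×5.5 cube at (12, 7) contributes its full rectangle (area 90.75 mm²); the cube at (-2.5, 1.5) is present — its section is the full 8×9 rectangle (area 72.00 mm²); After the difference (first − rest): starting from the 20×29 cube (580.00 mm²), the 16.5×5.5 cube at (12, 7) partially overlaps it — only the 44.00 mm² overlap (of its 90.75 mm²) is removed, clipping the outline; the 8×9 cube at (-2.5, 1.5) partially overlaps it — only the 49.50 mm² overlap (of its 72.00 mm²) is removed, clipping the outline — area = 486.50 mm². So its area = 486.50 mm². Layer 24 (z = 3.6): the cube (footprint 20×29) is included at this height (area 580.00 mm²); the cylinder at (3.5, 2): section is a regular 16-gon, circumradius r=6.5 (area = (16/2)·6.500²·sin(360°/16) = 129.35 mm²); the cube at (12, 7) (footprint 16.5×5.5) is included at this height (area 90.75 mm²); the cube at (-2.5, 1.5) (footprint 8×9) is included at this height (area 72.00 mm²); After the difference (first − rest): starting from the 20×29 cube (580.00 mm²), the r=6.5 cylinder at (3.5, 2) partially overlaps it — only the 73.23 mm² overlap (of its 129.35 mm²) is removed, clipping the outline; the 16.5×5.5 cube at (12, 7) partially overlaps it — only the 44.00 mm² overlap (of its 90.75 mm²) is removed, clipping the outline; the 8×9 cube at (-2.5, 1.5) partially overlaps it — only the 12.86 mm² overlap (of its 72.00 mm²) is removed, clipping the outline — area = 449.91 mm². So its area = 449.91 mm². Layer 28 is larger (486.50 vs 449.91 mm²).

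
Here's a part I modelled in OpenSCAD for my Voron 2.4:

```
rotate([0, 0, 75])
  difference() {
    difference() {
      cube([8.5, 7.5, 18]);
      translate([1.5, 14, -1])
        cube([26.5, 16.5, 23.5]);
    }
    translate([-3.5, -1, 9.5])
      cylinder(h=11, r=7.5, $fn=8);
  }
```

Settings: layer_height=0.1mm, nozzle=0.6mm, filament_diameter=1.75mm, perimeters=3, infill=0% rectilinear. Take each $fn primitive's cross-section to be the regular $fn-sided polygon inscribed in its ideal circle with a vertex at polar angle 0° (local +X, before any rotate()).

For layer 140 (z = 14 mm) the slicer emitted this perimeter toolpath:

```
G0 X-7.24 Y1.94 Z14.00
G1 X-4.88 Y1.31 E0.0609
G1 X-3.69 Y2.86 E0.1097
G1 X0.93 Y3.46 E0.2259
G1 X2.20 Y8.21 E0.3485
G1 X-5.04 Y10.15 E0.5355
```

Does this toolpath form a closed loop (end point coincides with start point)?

no

Start point (G0): (-7.24, 1.94). End point (last G1): the path does not return to the start — open.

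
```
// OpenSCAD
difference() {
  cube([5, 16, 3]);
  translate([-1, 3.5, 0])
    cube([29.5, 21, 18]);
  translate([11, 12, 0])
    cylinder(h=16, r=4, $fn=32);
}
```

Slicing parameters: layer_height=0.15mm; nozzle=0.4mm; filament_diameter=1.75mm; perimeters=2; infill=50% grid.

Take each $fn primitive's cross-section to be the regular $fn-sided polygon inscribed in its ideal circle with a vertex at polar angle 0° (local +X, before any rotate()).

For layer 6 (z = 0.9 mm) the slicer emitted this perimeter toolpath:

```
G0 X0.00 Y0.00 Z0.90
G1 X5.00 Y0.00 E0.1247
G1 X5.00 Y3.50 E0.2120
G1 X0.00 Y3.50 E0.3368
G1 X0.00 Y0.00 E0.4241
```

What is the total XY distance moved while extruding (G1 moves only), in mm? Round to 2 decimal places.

Sum the Euclidean lengths of each G1 segment: total = 17.00 mm.

17.00 mm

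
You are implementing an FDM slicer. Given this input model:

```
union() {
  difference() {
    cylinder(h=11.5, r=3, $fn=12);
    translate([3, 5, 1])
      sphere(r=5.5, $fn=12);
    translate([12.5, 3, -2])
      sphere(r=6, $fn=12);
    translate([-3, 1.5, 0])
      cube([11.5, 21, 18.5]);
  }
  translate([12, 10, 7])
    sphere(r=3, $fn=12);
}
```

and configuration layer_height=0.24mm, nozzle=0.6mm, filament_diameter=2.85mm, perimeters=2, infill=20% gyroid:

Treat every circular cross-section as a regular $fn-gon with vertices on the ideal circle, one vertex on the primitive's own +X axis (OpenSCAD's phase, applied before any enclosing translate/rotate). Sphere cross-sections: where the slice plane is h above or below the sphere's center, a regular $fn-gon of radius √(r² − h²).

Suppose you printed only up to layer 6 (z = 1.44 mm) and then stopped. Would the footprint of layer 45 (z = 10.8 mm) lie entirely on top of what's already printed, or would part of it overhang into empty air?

part overhangs

Compare the two slices. At z = 1.44: the r=3 cylinder contributes a regular 12-gon of circumradius 3 (area = (12/2)·3.000²·sin(360°/12) = 27.00 mm²); the sphere at (3, 5): section is a regular 12-gon, circumradius = √(r²−h²) = √(5.5²−0.44²) = 5.482 (area = (12/2)·5.482²·sin(360°/12) = 90.17 mm²); the r=6 sphere at (12.5, 3) slices to a regular 12-gon of circumradius 4.916 (√(r²−h²) with h=3.44 from center) (area = (12/2)·4.916²·sin(360°/12) = 72.50 mm²); the 11.5×21 cube at (-3, 1.5) contributes its full rectangle (area 241.50 mm²); Taking the first minus the rest: starting from the r=3 cylinder (27.00 mm²), the r=5.5 sphere at (3, 5) partially overlaps it — only the 9.33 mm² overlap (of its 90.17 mm²) is removed, clipping the outline; the r=6 sphere at (12.5, 3) misses the remaining region (no effect); the 11.5×21 cube at (-3, 1.5) partially overlaps it — only the 0.65 mm² overlap (of its 241.50 mm²) is removed, clipping the outline — area = 17.02 mm²; the sphere at (12, 10) is absent (|z−center|=5.560 > r=3); Combining (union): only the result so far is present, so the union is just that shape — area = 17.02 mm². At z = 10.8: the cylinder: section is a regular 12-gon, circumradius r=3 (area = (12/2)·3.000²·sin(360°/12) = 27.00 mm²); the sphere at (3, 5) is not intersected at this z (|z−center|=9.800 > r=5.5); the sphere at (12.5, 3) is not intersected at this z (|z−center|=12.800 > r=6); the cube at (-3, 1.5) is present — its section is the full 11.5×21 rectangle (area 241.50 mm²); After the difference (first − rest): starting from the r=3 cylinder (27.00 mm²), the 11.5×21 cube at (-3, 1.5) partially overlaps it — only the 5.10 mm² overlap (of its 241.50 mm²) is removed, clipping the outline — area = 21.90 mm²; the sphere at (12, 10) is absent (|z−center|=3.800 > r=3); Merging all regions: only the result so far is present, so the union is just that shape — area = 21.90 mm². Checking containment: at z = 10.8 the cross-section extends beyond the z = 1.44 cross-section by about 4.88 mm².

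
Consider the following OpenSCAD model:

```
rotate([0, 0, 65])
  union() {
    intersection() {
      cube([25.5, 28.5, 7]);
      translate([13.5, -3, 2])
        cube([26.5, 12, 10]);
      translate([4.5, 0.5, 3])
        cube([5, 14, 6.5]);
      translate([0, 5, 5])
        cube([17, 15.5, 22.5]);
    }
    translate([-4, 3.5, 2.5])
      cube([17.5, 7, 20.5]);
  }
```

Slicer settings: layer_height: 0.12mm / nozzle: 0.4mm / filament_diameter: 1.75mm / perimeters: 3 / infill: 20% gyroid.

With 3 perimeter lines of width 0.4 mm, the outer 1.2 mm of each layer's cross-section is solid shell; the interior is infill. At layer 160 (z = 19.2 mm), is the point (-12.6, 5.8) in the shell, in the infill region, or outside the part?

At z = 19.2 mm: the cube is absent (z outside [0, 7]); the cube at (13.5, -3) is absent (z outside [2, 12]); the cube at (4.5, 0.5) is not intersected at this z (z outside [3, 9.5]); the 17×15.5 cube at (0, 5) contributes its full rectangle; Keeping only the common overlap: at least one operand is absent at this height, so nothing remains; the 17.5×7 cube at (-4, 3.5) contributes its full rectangle; Taking the union: only the 17.5×7 cube at (-4, 3.5) is present, so the union is just that shape — 1 connected region; (rotated 65° about Z; rotation is an isometry so areas/perimeters/island counts are preserved). Overall, the cross-section is a single solid region. Undo the 65° rotation: the query point maps to (-0.068, 13.871) in the un-rotated model frame. The nearest boundary edge runs (13.50, 10.50)→(-4.00, 10.50); distance from the point to it = 3.37 mm. The point is not inside any of the regions above, so it lies outside the cross-section (3.37 mm from the nearest boundary).

outside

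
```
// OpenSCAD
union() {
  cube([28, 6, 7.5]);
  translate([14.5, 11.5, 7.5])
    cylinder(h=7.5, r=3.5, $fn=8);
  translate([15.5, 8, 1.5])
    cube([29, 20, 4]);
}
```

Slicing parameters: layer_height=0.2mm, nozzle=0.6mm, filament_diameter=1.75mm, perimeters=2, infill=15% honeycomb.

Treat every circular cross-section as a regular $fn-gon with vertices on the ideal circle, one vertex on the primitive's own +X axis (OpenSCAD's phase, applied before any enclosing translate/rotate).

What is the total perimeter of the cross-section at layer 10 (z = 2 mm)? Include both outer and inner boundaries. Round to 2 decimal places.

At z = 2 mm: the cube (footprint 28×6) is included at this height (perimeter 68.00 mm); the cylinder at (14.5, 11.5) is not intersected at this z (z outside [7.5, 15]); the cube at (15.5, 8) (footprint 29×20) is included at this height (perimeter 98.00 mm); Combining (union): the 2 present regions are separate (no shared area or edge), so areas and boundary lengths simply add and each stays a separate island — boundary = 166.00 mm. Overall, the cross-section has 2 separate islands. Total boundary length (outer) = 166.00 mm.

166.00 mm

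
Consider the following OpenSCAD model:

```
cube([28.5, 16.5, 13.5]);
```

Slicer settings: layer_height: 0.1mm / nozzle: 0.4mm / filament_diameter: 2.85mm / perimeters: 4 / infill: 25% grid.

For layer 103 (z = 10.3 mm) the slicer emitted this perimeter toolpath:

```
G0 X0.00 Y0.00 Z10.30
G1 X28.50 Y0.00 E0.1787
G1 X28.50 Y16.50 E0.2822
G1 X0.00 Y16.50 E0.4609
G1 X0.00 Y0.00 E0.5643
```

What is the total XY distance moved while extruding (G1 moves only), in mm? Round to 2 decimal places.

90.00 mm

Sum the Euclidean lengths of each G1 segment: total = 90.00 mm.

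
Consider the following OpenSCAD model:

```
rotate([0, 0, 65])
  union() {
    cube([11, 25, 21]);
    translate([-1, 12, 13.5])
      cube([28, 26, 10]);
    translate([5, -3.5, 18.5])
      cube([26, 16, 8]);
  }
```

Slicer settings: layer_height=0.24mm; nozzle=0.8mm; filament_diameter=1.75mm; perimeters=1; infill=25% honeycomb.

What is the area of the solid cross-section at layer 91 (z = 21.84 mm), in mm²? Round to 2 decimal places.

1133.00 mm²

At z = 21.84 mm: the cube is absent (z outside [0, 21]); the cube at (-1, 12) is present — its section is the full 28×26 rectangle (area 728.00 mm²); the cube at (5, -3.5) (footprint 26×16) is included at this height (area 416.00 mm²); Combining (union): the regions partially overlap — summed areas 1144.00 mm² minus the doubly-counted overlap 11.00 mm² gives 1133.00 mm² — area = 1133.00 mm²; (rotated 65° about Z; rotation is an isometry so areas/perimeters/island counts are preserved). Overall, the cross-section is a single solid region. Net area = 1133.00 mm².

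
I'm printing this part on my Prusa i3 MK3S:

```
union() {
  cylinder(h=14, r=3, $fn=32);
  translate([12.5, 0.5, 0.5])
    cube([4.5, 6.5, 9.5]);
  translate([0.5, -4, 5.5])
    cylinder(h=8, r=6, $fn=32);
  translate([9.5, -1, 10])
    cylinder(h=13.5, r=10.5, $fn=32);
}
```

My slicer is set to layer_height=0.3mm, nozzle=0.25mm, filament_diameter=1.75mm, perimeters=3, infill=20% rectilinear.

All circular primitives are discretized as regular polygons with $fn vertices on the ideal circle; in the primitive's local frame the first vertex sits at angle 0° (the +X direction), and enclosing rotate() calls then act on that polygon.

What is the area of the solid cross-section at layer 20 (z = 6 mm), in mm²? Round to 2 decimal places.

145.77 mm²

At z = 6 mm: the r=3 cylinder gives a regular 32-gon of circumradius 3 (constant along its height) (area = (32/2)·3.000²·sin(360°/32) = 28.09 mm²); the cube at (12.5, 0.5) is present — its section is the full 4.5×6.5 rectangle (area 29.25 mm²); the r=6 cylinder at (0.5, -4) gives a regular 32-gon of circumradius 6 (constant along its height) (area = (32/2)·6.000²·sin(360°/32) = 112.37 mm²); the cylinder at (9.5, -1) is absent (z outside [10, 23.5]); Taking the union: the regions partially overlap — summed areas 169.72 mm² minus the doubly-counted overlap 23.94 mm² gives 145.77 mm² — area = 145.77 mm². Overall, the cross-section has 2 separate islands. Net area = 145.77 mm².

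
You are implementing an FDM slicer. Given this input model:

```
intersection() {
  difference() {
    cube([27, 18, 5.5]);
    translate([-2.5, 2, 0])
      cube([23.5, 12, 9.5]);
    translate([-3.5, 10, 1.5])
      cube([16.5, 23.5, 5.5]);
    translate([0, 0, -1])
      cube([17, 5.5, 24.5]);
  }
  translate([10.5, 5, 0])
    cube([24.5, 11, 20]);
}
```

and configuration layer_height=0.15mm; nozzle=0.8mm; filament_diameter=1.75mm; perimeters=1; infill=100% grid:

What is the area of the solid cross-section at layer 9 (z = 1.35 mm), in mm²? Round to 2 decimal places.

87.00 mm²

At z = 1.35 mm: the cube is present — its section is the full 27×18 rectangle (area 486.00 mm²); the cube at (-2.5, 2) is present — its section is the full 23.5×12 rectangle (area 282.00 mm²); the cube at (-3.5, 10) is not intersected at this z (z outside [1.5, 7]); the cube (footprint 17×5.5) is included at this height (area 93.50 mm²); After the difference (first − rest): starting from the 27×18 cube (486.00 mm²), the 23.5×12 cube at (-2.5, 2) partially overlaps it — only the 252.00 mm² overlap (of its 282.00 mm²) is removed, clipping the outline; the 17×5.5 cube partially overlaps it — only the 34.00 mm² overlap (of its 93.50 mm²) is removed, clipping the outline — area = 200.00 mm²; the 24.5×11 cube at (10.5, 5) contributes its full rectangle (area 269.50 mm²); Keeping only the common overlap: the 24.5×11 cube at (10.5, 5) partially overlaps the result so far; clipping to the common part keeps 87.00 mm² — area = 87.00 mm². Overall, the cross-section is a single solid region. Net area = 87.00 mm².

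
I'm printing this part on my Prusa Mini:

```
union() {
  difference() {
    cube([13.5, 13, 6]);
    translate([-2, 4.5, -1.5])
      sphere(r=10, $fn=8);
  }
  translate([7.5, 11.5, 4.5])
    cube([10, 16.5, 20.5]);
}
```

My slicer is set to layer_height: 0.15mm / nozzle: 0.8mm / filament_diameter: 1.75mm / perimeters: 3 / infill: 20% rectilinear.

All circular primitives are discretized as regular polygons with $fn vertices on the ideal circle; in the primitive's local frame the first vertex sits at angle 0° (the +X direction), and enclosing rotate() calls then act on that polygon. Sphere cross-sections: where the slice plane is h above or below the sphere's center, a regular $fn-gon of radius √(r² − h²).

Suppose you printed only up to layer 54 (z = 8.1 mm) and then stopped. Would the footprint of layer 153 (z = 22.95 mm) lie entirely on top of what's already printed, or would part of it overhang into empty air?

entirely on top

Compare the two slices. At z = 8.1: the cube is not intersected at this z (z outside [0, 6]); the r=10 sphere at (-2, 4.5) contributes a regular 8-gon of circumradius √(10²−9.6²) = 2.800 (area = (8/2)·2.800²·sin(360°/8) = 22.17 mm²); After the difference (first − rest): the first operand is absent here, so nothing remains; the 10×16.5 cube at (7.5, 11.5) contributes its full rectangle (area 165.00 mm²); Merging all regions: only the 10×16.5 cube at (7.5, 11.5) is present, so the union is just that shape — area = 165.00 mm². At z = 22.95: the cube does not reach this height (z outside [0, 6]); the sphere at (-2, 4.5) is absent (|z−center|=24.450 > r=10); Subtracting the remaining from the first: the first operand is absent here, so nothing remains; the 10×16.5 cube at (7.5, 11.5) contributes its full rectangle (area 165.00 mm²); Combining (union): only the 10×16.5 cube at (7.5, 11.5) is present, so the union is just that shape — area = 165.00 mm². Checking containment: the cross-section at z = 22.95 is a subset of the cross-section at z = 8.1.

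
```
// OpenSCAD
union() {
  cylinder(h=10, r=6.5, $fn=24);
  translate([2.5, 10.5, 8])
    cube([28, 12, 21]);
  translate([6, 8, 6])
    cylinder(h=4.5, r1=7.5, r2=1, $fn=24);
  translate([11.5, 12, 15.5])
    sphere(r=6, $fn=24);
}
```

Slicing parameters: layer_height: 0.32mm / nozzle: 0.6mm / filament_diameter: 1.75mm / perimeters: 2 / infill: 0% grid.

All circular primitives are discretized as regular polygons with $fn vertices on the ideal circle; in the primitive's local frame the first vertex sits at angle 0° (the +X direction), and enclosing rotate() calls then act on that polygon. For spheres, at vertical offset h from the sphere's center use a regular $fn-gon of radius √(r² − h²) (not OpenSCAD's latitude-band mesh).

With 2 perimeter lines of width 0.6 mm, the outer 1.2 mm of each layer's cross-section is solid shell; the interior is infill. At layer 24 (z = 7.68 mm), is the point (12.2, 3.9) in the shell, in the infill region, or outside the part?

outside

At z = 7.68 mm: the r=6.5 cylinder gives a regular 24-gon of circumradius 6.5 (constant along its height); the cube at (2.5, 10.5) is not intersected at this z (z outside [8, 29]); the cone at (6, 8) contributes a regular 24-gon of circumradius 5.073 (interpolated between r1=7.5 and r2=1 at t=0.373); the sphere at (11.5, 12) is not intersected at this z (|z−center|=7.820 > r=6); Merging all regions: the regions partially overlap (shared area 5.75 mm²), so overlapping operands fuse into one piece — 1 connected region. Overall, the cross-section is a single solid region. The nearest boundary edge runs (10.39, 5.46)→(9.59, 4.41); distance from the point to it = 2.38 mm. The point is not inside any of the regions above, so it lies outside the cross-section (2.38 mm from the nearest boundary).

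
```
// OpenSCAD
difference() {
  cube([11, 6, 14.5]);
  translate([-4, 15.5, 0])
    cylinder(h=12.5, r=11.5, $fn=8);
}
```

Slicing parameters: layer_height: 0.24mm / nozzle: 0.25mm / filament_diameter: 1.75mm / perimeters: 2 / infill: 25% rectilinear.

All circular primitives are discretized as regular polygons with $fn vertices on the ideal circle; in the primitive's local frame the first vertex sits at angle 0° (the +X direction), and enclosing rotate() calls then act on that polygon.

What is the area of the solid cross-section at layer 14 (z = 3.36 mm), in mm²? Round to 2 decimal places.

At z = 3.36 mm: the cube is present — its section is the full 11×6 rectangle (area 66.00 mm²); the cylinder at (-4, 15.5): section is a regular 8-gon, circumradius r=11.5 (area = (8/2)·11.500²·sin(360°/8) = 374.06 mm²); Taking the first minus the rest: starting from the 11×6 cube (66.00 mm²), the r=11.5 cylinder at (-4, 15.5) partially overlaps it — only the 0.14 mm² overlap (of its 374.06 mm²) is removed, clipping the outline — area = 65.86 mm². Overall, the cross-section is a single solid region. Net area = 65.86 mm².

65.86 mm²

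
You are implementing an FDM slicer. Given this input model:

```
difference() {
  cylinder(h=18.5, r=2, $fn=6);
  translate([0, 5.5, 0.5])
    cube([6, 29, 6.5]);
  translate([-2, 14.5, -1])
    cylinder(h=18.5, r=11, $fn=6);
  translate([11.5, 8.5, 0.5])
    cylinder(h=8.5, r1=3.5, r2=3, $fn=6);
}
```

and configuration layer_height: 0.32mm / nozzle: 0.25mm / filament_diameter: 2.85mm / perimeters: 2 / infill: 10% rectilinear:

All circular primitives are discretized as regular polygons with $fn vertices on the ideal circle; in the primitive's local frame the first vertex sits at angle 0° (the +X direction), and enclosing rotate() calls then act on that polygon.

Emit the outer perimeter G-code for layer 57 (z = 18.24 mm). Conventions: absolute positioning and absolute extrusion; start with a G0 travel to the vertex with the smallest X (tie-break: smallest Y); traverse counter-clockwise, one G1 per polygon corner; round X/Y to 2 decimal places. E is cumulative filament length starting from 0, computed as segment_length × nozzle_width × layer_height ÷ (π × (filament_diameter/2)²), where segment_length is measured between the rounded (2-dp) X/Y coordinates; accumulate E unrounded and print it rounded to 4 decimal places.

G0 X-2.00 Y0.00 Z18.24
G1 X-1.00 Y-1.73 E0.0251
G1 X1.00 Y-1.73 E0.0501
G1 X2.00 Y0.00 E0.0752
G1 X1.00 Y1.73 E0.1003
G1 X-1.00 Y1.73 E0.1253
G1 X-2.00 Y0.00 E0.1504

At z = 18.24 mm: the r=2 cylinder gives a regular 6-gon of circumradius 2 (constant along its height); the cube at (0, 5.5) is not intersected at this z (z outside [0.5, 7]); the cylinder at (-2, 14.5) is not intersected at this z (z outside [-1, 17.5]); the cone at (11.5, 8.5) is not intersected at this z (z outside [0.5, 9]); After the difference (first − rest): none of the subtracted shapes is present at this height, so the r=2 cylinder is unchanged — 1 connected region. The outline is a single polygon with 6 vertices. Extrusion per mm of travel: 0.25 × 0.32 / (π × 1.425²) = 0.012540. Accumulating E over each segment gives final E = 0.1504.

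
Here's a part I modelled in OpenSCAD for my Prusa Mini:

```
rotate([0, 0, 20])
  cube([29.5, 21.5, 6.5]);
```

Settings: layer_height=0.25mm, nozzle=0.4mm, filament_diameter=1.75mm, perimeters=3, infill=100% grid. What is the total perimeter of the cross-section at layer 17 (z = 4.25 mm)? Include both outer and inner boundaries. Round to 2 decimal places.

102.00 mm

At z = 4.25 mm: the cube (footprint 29.5×21.5) is included at this height (perimeter 102.00 mm); (rotated 20° about Z; rotation is an isometry so areas/perimeters/island counts are preserved). Overall, the cross-section is a single solid region. Total boundary length (outer) = 102.00 mm.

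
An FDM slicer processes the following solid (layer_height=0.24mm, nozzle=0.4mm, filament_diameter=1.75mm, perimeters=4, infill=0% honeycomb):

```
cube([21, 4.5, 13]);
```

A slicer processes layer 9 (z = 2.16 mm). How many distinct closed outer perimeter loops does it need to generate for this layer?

1

At z = 2.16 mm: the cube is present — its section is the full 21×4.5 rectangle. The result has 1 disconnected region.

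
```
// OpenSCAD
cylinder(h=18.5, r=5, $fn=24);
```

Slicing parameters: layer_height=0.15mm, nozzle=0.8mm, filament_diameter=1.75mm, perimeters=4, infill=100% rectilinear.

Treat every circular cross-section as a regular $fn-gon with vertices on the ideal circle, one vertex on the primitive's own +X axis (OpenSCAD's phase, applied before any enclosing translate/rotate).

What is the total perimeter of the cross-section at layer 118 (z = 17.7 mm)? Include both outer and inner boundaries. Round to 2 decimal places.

31.33 mm

At z = 17.7 mm: the cylinder: section is a regular 24-gon, circumradius r=5 (perimeter = 2·24·5.000·sin(180°/24) = 31.33 mm). Overall, the cross-section is a single solid region. Total boundary length (outer) = 31.33 mm.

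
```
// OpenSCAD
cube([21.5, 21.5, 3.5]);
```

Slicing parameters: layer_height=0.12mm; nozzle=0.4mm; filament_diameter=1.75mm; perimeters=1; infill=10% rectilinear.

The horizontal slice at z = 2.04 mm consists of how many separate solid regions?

At z = 2.04 mm: the cube (footprint 21.5×21.5) is included at this height. The result has 1 disconnected region.

1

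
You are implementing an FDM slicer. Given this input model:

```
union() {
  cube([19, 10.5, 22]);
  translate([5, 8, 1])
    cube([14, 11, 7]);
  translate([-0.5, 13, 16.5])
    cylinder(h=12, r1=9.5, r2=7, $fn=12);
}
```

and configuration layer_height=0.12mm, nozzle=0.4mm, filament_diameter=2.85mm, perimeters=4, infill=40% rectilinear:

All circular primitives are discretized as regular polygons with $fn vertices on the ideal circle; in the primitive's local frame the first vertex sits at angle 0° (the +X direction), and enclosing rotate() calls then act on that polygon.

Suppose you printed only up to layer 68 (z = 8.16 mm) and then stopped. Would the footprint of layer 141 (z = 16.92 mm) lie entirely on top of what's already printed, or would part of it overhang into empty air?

part overhangs

Compare the two slices. At z = 8.16: the 19×10.5 cube contributes its full rectangle (area 199.50 mm²); the cube at (5, 8) is not intersected at this z (z outside [1, 8]); the cone at (-0.5, 13) is not intersected at this z (z outside [16.5, 28.5]); Taking the union: only the 19×10.5 cube is present, so the union is just that shape — area = 199.50 mm². At z = 16.92: the 19×10.5 cube contributes its full rectangle (area 199.50 mm²); the cube at (5, 8) is absent (z outside [1, 8]); the cone at (-0.5, 13) (r1=9.5→r2=7) has section circumradius 9.412 here — a regular 12-gon (area = (12/2)·9.412²·sin(360°/12) = 265.79 mm²); Combining (union): the regions partially overlap — summed areas 465.29 mm² minus the doubly-counted overlap 40.33 mm² gives 424.96 mm² — area = 424.96 mm². Checking containment: at z = 16.92 the cross-section extends beyond the z = 8.16 cross-section by about 225.46 mm².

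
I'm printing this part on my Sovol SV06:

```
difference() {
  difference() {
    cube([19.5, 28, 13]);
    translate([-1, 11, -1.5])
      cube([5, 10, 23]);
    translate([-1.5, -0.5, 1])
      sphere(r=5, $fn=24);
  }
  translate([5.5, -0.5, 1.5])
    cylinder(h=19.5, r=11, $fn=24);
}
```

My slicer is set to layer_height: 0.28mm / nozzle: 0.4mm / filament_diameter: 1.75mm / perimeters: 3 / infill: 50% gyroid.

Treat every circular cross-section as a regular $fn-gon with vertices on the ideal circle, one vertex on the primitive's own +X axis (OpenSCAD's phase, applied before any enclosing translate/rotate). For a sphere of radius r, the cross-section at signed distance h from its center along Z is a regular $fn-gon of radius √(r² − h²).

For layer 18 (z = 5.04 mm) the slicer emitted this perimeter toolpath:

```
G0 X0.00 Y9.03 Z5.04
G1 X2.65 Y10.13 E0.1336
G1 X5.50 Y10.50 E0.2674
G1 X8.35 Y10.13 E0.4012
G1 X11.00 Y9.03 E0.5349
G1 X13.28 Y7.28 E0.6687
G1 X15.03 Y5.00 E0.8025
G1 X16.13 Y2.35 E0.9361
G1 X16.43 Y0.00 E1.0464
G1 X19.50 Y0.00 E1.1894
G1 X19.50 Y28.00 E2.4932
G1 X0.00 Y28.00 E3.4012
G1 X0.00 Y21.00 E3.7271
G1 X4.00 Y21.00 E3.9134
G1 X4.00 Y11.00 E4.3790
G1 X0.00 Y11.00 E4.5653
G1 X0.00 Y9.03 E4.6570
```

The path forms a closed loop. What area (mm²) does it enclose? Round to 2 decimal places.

Apply the shoelace formula to the sequence of (X, Y) vertices; enclosed area = 362.70 mm².

362.70 mm²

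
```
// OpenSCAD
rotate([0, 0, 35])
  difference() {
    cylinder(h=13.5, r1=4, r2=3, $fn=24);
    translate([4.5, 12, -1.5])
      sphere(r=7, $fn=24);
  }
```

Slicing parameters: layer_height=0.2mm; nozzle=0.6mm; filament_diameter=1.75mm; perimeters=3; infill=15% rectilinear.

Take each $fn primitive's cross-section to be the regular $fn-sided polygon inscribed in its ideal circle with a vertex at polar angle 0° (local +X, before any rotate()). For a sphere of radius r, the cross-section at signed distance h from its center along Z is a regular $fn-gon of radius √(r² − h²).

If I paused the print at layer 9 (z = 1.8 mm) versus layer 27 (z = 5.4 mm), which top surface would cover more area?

layer 9 (z = 1.8 mm)

Layer 9 (z = 1.8): the cone contributes a regular 24-gon of circumradius 3.867 (interpolated between r1=4 and r2=3 at t=0.133) (area = (24/2)·3.867²·sin(360°/24) = 46.44 mm²); the r=7 sphere at (4.5, 12) slices to a regular 24-gon of circumradius 6.173 (√(r²−h²) with h=3.3 from center) (area = (24/2)·6.173²·sin(360°/24) = 118.36 mm²); Subtracting the remaining from the first: starting from the cone (46.44 mm²), the r=7 sphere at (4.5, 12) misses the remaining region (no effect) — area = 46.44 mm²; (whole slice rotated 35° about Z — lengths, areas and connectivity unchanged). So its area = 46.44 mm². Layer 27 (z = 5.4): the cone: at t=0.400 of its height the radius interpolates to r₁+(r₂−r₁)t = 3.600, giving a regular 24-gon of that circumradius (area = (24/2)·3.600²·sin(360°/24) = 40.25 mm²); the sphere at (4.5, 12): section is a regular 24-gon, circumradius = √(r²−h²) = √(7²−6.9²) = 1.179 (area = (24/2)·1.179²·sin(360°/24) = 4.32 mm²); Taking the first minus the rest: starting from the cone (40.25 mm²), the r=7 sphere at (4.5, 12) misses the remaining region (no effect) — area = 40.25 mm²; (rotated 35° about Z; rotation is an isometry so areas/perimeters/island counts are preserved). So its area = 40.25 mm². Layer 9 is larger (46.44 vs 40.25 mm²).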